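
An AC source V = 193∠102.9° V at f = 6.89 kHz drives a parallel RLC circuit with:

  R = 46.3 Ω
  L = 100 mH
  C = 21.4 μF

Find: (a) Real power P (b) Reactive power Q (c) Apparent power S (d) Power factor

Step 1 — Angular frequency: ω = 2π·f = 2π·6890 = 4.329e+04 rad/s.
Step 2 — Component impedances:
  R: Z = R = 46.3 Ω
  L: Z = jωL = j·4.329e+04·0.1 = 0 + j4329 Ω
  C: Z = 1/(jωC) = -j/(ω·C) = 0 - j1.079 Ω
Step 3 — Parallel combination: 1/Z_total = 1/R + 1/L + 1/C; Z_total = 0.02516 - j1.079 Ω = 1.079∠-88.7° Ω.
Step 4 — Source phasor: V = 193∠102.9° V = -43.09 + j188.1 V.
Step 5 — Current: I = V / Z = -175.2 - j35.84 A = 178.8∠-168.4° A.
Step 6 — Complex power: S = V·I* = 804.5 - j3.45e+04 VA.
Step 7 — Real power: P = Re(S) = 804.5 W.
Step 8 — Reactive power: Q = Im(S) = -3.45e+04 VAR.
Step 9 — Apparent power: |S| = 3.451e+04 VA.
Step 10 — Power factor: PF = P/|S| = 0.02331 (leading).

(a) P = 804.5 W  (b) Q = -3.45e+04 VAR  (c) S = 3.451e+04 VA  (d) PF = 0.02331 (leading)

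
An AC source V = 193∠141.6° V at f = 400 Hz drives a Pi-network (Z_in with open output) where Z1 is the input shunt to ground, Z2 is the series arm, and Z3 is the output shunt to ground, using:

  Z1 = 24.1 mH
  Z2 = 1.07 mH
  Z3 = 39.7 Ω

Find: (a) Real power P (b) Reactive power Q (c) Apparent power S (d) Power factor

Step 1 — Angular frequency: ω = 2π·f = 2π·400 = 2513 rad/s.
Step 2 — Component impedances:
  Z1: Z = jωL = j·2513·0.0241 = 0 + j60.57 Ω
  Z2: Z = jωL = j·2513·0.00107 = 0 + j2.689 Ω
  Z3: Z = R = 39.7 Ω
Step 3 — With open output, the series arm Z2 and the output shunt Z3 appear in series to ground: Z2 + Z3 = 39.7 + j2.689 Ω.
Step 4 — Parallel with input shunt Z1: Z_in = Z1 || (Z2 + Z3) = 26.11 + j18.96 Ω = 32.27∠36.0° Ω.
Step 5 — Source phasor: V = 193∠141.6° V = -151.3 + j119.9 V.
Step 6 — Current: I = V / Z = -1.61 + j5.76 A = 5.981∠105.6° A.
Step 7 — Complex power: S = V·I* = 934 + j678.2 VA.
Step 8 — Real power: P = Re(S) = 934 W.
Step 9 — Reactive power: Q = Im(S) = 678.2 VAR.
Step 10 — Apparent power: |S| = 1154 VA.
Step 11 — Power factor: PF = P/|S| = 0.8092 (lagging).

(a) P = 934 W  (b) Q = 678.2 VAR  (c) S = 1154 VA  (d) PF = 0.8092 (lagging)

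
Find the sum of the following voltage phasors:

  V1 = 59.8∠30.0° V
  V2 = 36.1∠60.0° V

Step 1 — Convert each phasor to rectangular form:
  V1 = 59.8·(cos(30.0°) + j·sin(30.0°)) = 51.79 + j29.9 V
  V2 = 36.1·(cos(60.0°) + j·sin(60.0°)) = 18.05 + j31.26 V
Step 2 — Sum components: V_total = 69.84 + j61.16 V.
Step 3 — Convert to polar: |V_total| = 92.84 V, ∠V_total = 41.2°.

V_total = 92.84∠41.2° V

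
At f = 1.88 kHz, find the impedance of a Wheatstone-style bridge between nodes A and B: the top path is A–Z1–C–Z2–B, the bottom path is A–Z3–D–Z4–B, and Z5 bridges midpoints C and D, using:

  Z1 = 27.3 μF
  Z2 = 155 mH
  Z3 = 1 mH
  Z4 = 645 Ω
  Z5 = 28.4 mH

Step 1 — Angular frequency: ω = 2π·f = 2π·1880 = 1.181e+04 rad/s.
Step 2 — Component impedances:
  Z1: Z = 1/(jωC) = -j/(ω·C) = 0 - j3.101 Ω
  Z2: Z = jωL = j·1.181e+04·0.155 = 0 + j1831 Ω
  Z3: Z = jωL = j·1.181e+04·0.001 = 0 + j11.81 Ω
  Z4: Z = R = 645 Ω
  Z5: Z = jωL = j·1.181e+04·0.0284 = 0 + j335.5 Ω
Step 3 — Bridge requires nodal analysis (the Z5 bridge couples midpoints C and D, so the two paths cannot be reduced to a simple series/parallel combination). Setting node B to ground and injecting 1 A at node A, the 3-node admittance system at A, C, D solves to V_A = Z_AB = 567.2 + j210.2 Ω = 604.9∠20.3° Ω.

Z = 567.2 + j210.2 Ω = 604.9∠20.3° Ω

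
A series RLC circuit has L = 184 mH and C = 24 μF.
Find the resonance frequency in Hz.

Step 1 — Resonance condition Im(Z)=0 gives ω₀ = 1/√(LC).
Step 2 — ω₀ = 1/√(0.184·2.4e-05) = 475.9 rad/s.
Step 3 — f₀ = ω₀/(2π) = 75.74 Hz.

f₀ = 75.74 Hz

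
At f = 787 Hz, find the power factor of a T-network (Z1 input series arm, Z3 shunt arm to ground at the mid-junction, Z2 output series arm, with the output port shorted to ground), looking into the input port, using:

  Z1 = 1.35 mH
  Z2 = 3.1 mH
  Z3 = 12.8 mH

Step 1 — Angular frequency: ω = 2π·f = 2π·787 = 4945 rad/s.
Step 2 — Component impedances:
  Z1: Z = jωL = j·4945·0.00135 = 0 + j6.676 Ω
  Z2: Z = jωL = j·4945·0.0031 = 0 + j15.33 Ω
  Z3: Z = jωL = j·4945·0.0128 = 0 + j63.29 Ω
Step 3 — With the output port shorted to ground, the output series arm Z2 runs from the junction to ground; the shunt arm Z3 also runs from the junction to ground. They appear in parallel: Z3 || Z2 = 0 + j12.34 Ω.
Step 4 — Series with input arm Z1: Z_in = Z1 + (Z3 || Z2) = 0 + j19.02 Ω = 19.02∠90.0° Ω.
Step 5 — Power factor: PF = cos(φ) = Re(Z)/|Z| = 0/19.02 = 0.
Step 6 — Type: Im(Z) = 19.02 ⇒ lagging (phase φ = 90.0°).

PF = 0 (lagging, φ = 90.0°)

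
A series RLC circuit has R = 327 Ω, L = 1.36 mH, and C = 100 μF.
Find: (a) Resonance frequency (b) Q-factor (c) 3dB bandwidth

Step 1 — Resonance: ω₀ = 1/√(LC) = 1/√(0.00136·0.0001) = 2712 rad/s.
Step 2 — f₀ = ω₀/(2π) = 431.6 Hz.
Step 3 — Series Q: Q = ω₀L/R = 2712·0.00136/327 = 0.01128.
Step 4 — Bandwidth: Δω = ω₀/Q = 2.404e+05 rad/s; BW = Δω/(2π) = 3.827e+04 Hz.

(a) f₀ = 431.6 Hz  (b) Q = 0.01128  (c) BW = 3.827e+04 Hz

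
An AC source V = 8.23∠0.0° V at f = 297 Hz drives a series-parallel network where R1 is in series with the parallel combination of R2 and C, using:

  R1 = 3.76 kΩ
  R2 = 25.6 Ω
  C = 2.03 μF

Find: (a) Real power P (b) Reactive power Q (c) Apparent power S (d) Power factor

Step 1 — Angular frequency: ω = 2π·f = 2π·297 = 1866 rad/s.
Step 2 — Component impedances:
  R1: Z = R = 3760 Ω
  R2: Z = R = 25.6 Ω
  C: Z = 1/(jωC) = -j/(ω·C) = 0 - j264 Ω
Step 3 — Parallel branch: R2 || C = 1/(1/R2 + 1/C) = 25.36 - j2.46 Ω.
Step 4 — Series with R1: Z_total = R1 + (R2 || C) = 3785 - j2.46 Ω = 3785∠-0.0° Ω.
Step 5 — Source phasor: V = 8.23∠0.0° V = 8.23 V.
Step 6 — Current: I = V / Z = 0.002174 + j1.413e-06 A = 0.002174∠0.0° A.
Step 7 — Complex power: S = V·I* = 0.01789 - j1.163e-05 VA.
Step 8 — Real power: P = Re(S) = 0.01789 W.
Step 9 — Reactive power: Q = Im(S) = -1.163e-05 VAR.
Step 10 — Apparent power: |S| = 0.01789 VA.
Step 11 — Power factor: PF = P/|S| = 1 (leading).

(a) P = 0.01789 W  (b) Q = -1.163e-05 VAR  (c) S = 0.01789 VA  (d) PF = 1 (leading)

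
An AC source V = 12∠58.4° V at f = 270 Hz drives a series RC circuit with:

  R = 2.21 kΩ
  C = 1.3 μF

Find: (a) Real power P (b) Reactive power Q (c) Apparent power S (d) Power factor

Step 1 — Angular frequency: ω = 2π·f = 2π·270 = 1696 rad/s.
Step 2 — Component impedances:
  R: Z = R = 2210 Ω
  C: Z = 1/(jωC) = -j/(ω·C) = 0 - j453.4 Ω
Step 3 — Series combination: Z_total = R + C = 2210 - j453.4 Ω = 2256∠-11.6° Ω.
Step 4 — Source phasor: V = 12∠58.4° V = 6.288 + j10.22 V.
Step 5 — Current: I = V / Z = 0.00182 + j0.004998 A = 0.005319∠70.0° A.
Step 6 — Complex power: S = V·I* = 0.06253 - j0.01283 VA.
Step 7 — Real power: P = Re(S) = 0.06253 W.
Step 8 — Reactive power: Q = Im(S) = -0.01283 VAR.
Step 9 — Apparent power: |S| = 0.06383 VA.
Step 10 — Power factor: PF = P/|S| = 0.9796 (leading).

(a) P = 0.06253 W  (b) Q = -0.01283 VAR  (c) S = 0.06383 VA  (d) PF = 0.9796 (leading)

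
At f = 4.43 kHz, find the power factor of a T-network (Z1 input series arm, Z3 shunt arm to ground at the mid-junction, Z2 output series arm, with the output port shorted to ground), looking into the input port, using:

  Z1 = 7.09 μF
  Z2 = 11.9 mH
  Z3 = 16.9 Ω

Step 1 — Angular frequency: ω = 2π·f = 2π·4430 = 2.783e+04 rad/s.
Step 2 — Component impedances:
  Z1: Z = 1/(jωC) = -j/(ω·C) = 0 - j5.067 Ω
  Z2: Z = jωL = j·2.783e+04·0.0119 = 0 + j331.2 Ω
  Z3: Z = R = 16.9 Ω
Step 3 — With the output port shorted to ground, the output series arm Z2 runs from the junction to ground; the shunt arm Z3 also runs from the junction to ground. They appear in parallel: Z3 || Z2 = 16.86 + j0.86 Ω.
Step 4 — Series with input arm Z1: Z_in = Z1 + (Z3 || Z2) = 16.86 - j4.207 Ω = 17.37∠-14.0° Ω.
Step 5 — Power factor: PF = cos(φ) = Re(Z)/|Z| = 16.856/17.373 = 0.9702.
Step 6 — Type: Im(Z) = -4.207 ⇒ leading (phase φ = -14.0°).

PF = 0.9702 (leading, φ = -14.0°)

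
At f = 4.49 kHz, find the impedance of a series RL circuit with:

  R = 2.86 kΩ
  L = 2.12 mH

Step 1 — Angular frequency: ω = 2π·f = 2π·4490 = 2.821e+04 rad/s.
Step 2 — Component impedances:
  R: Z = R = 2860 Ω
  L: Z = jωL = j·2.821e+04·0.00212 = 0 + j59.81 Ω
Step 3 — Series combination: Z_total = R + L = 2860 + j59.81 Ω = 2861∠1.2° Ω.

Z = 2860 + j59.81 Ω = 2861∠1.2° Ω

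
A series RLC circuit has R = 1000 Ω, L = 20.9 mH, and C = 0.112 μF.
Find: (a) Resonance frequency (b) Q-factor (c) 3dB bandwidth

Step 1 — Resonance condition Im(Z)=0 gives ω₀ = 1/√(LC).
Step 2 — ω₀ = 1/√(0.0209·1.12e-07) = 2.067e+04 rad/s.
Step 3 — f₀ = ω₀/(2π) = 3290 Hz.
Step 4 — Series Q: Q = ω₀L/R = 2.067e+04·0.0209/1000 = 0.432.
Step 5 — 3dB bandwidth: Δω = ω₀/Q = 4.785e+04 rad/s; BW = Δω/(2π) = 7615 Hz.

(a) f₀ = 3290 Hz  (b) Q = 0.432  (c) BW = 7615 Hz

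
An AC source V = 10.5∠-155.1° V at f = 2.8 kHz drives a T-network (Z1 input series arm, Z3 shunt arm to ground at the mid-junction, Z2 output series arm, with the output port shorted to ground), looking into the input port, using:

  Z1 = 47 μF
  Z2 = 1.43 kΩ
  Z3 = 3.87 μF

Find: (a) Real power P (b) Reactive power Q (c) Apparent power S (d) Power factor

Step 1 — Angular frequency: ω = 2π·f = 2π·2800 = 1.759e+04 rad/s.
Step 2 — Component impedances:
  Z1: Z = 1/(jωC) = -j/(ω·C) = 0 - j1.209 Ω
  Z2: Z = R = 1430 Ω
  Z3: Z = 1/(jωC) = -j/(ω·C) = 0 - j14.69 Ω
Step 3 — With the output port shorted to ground, the output series arm Z2 runs from the junction to ground; the shunt arm Z3 also runs from the junction to ground. They appear in parallel: Z3 || Z2 = 0.1508 - j14.69 Ω.
Step 4 — Series with input arm Z1: Z_in = Z1 + (Z3 || Z2) = 0.1508 - j15.9 Ω = 15.9∠-89.5° Ω.
Step 5 — Source phasor: V = 10.5∠-155.1° V = -9.524 - j4.421 V.
Step 6 — Current: I = V / Z = 0.2724 - j0.6017 A = 0.6605∠-65.6° A.
Step 7 — Complex power: S = V·I* = 0.06581 - j6.935 VA.
Step 8 — Real power: P = Re(S) = 0.06581 W.
Step 9 — Reactive power: Q = Im(S) = -6.935 VAR.
Step 10 — Apparent power: |S| = 6.936 VA.
Step 11 — Power factor: PF = P/|S| = 0.009489 (leading).

(a) P = 0.06581 W  (b) Q = -6.935 VAR  (c) S = 6.936 VA  (d) PF = 0.009489 (leading)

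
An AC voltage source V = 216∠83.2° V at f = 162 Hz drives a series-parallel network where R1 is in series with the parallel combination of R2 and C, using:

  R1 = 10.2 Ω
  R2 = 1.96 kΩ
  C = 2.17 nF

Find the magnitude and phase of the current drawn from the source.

Step 1 — Angular frequency: ω = 2π·f = 2π·162 = 1018 rad/s.
Step 2 — Component impedances:
  R1: Z = R = 10.2 Ω
  R2: Z = R = 1960 Ω
  C: Z = 1/(jωC) = -j/(ω·C) = 0 - j4.527e+05 Ω
Step 3 — Parallel branch: R2 || C = 1/(1/R2 + 1/C) = 1960 - j8.485 Ω.
Step 4 — Series with R1: Z_total = R1 + (R2 || C) = 1970 - j8.485 Ω = 1970∠-0.2° Ω.
Step 5 — Source phasor: V = 216∠83.2° V = 25.58 + j214.5 V.
Step 6 — Ohm's law: I = V / Z_total = (25.58 + j214.5) / (1970 - j8.485) = 0.01251 + j0.1089 A.
Step 7 — Convert to polar: |I| = 0.1096 A, ∠I = 83.4°.

I = 0.1096∠83.4° A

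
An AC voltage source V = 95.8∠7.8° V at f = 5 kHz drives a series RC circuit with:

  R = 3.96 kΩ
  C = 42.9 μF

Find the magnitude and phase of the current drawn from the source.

Step 1 — Angular frequency: ω = 2π·f = 2π·5000 = 3.142e+04 rad/s.
Step 2 — Component impedances:
  R: Z = R = 3960 Ω
  C: Z = 1/(jωC) = -j/(ω·C) = 0 - j0.742 Ω
Step 3 — Series combination: Z_total = R + C = 3960 - j0.742 Ω = 3960∠-0.0° Ω.
Step 4 — Source phasor: V = 95.8∠7.8° V = 94.91 + j13 V.
Step 5 — Ohm's law: I = V / Z_total = (94.91 + j13) / (3960 - j0.742) = 0.02397 + j0.003288 A.
Step 6 — Convert to polar: |I| = 0.02419 A, ∠I = 7.8°.

I = 0.02419∠7.8° A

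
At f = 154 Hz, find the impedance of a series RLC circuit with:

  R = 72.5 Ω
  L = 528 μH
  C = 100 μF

Step 1 — Angular frequency: ω = 2π·f = 2π·154 = 967.6 rad/s.
Step 2 — Component impedances:
  R: Z = R = 72.5 Ω
  L: Z = jωL = j·967.6·0.000528 = 0 + j0.5109 Ω
  C: Z = 1/(jωC) = -j/(ω·C) = 0 - j10.33 Ω
Step 3 — Series combination: Z_total = R + L + C = 72.5 - j9.824 Ω = 73.16∠-7.7° Ω.

Z = 72.5 - j9.824 Ω = 73.16∠-7.7° Ω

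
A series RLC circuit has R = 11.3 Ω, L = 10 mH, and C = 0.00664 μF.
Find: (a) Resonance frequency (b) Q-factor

Step 1 — Resonance condition Im(Z)=0 gives ω₀ = 1/√(LC).
Step 2 — ω₀ = 1/√(0.01·6.64e-09) = 1.227e+05 rad/s.
Step 3 — f₀ = ω₀/(2π) = 1.953e+04 Hz.
Step 4 — Series Q: Q = ω₀L/R = 1.227e+05·0.01/11.3 = 108.6.

(a) f₀ = 1.953e+04 Hz  (b) Q = 108.6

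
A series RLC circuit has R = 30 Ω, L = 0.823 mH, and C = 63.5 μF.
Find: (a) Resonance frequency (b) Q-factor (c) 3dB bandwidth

Step 1 — Resonance: ω₀ = 1/√(LC) = 1/√(0.000823·6.35e-05) = 4374 rad/s.
Step 2 — f₀ = ω₀/(2π) = 696.2 Hz.
Step 3 — Series Q: Q = ω₀L/R = 4374·0.000823/30 = 0.12.
Step 4 — Bandwidth: Δω = ω₀/Q = 3.645e+04 rad/s; BW = Δω/(2π) = 5802 Hz.

(a) f₀ = 696.2 Hz  (b) Q = 0.12  (c) BW = 5802 Hz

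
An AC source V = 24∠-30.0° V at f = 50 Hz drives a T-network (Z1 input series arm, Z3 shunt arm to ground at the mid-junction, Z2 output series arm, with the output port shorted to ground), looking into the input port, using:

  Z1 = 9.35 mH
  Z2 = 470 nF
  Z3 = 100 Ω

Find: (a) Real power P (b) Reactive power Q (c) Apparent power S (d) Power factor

Step 1 — Angular frequency: ω = 2π·f = 2π·50 = 314.2 rad/s.
Step 2 — Component impedances:
  Z1: Z = jωL = j·314.2·0.00935 = 0 + j2.937 Ω
  Z2: Z = 1/(jωC) = -j/(ω·C) = 0 - j6773 Ω
  Z3: Z = R = 100 Ω
Step 3 — With the output port shorted to ground, the output series arm Z2 runs from the junction to ground; the shunt arm Z3 also runs from the junction to ground. They appear in parallel: Z3 || Z2 = 99.98 - j1.476 Ω.
Step 4 — Series with input arm Z1: Z_in = Z1 + (Z3 || Z2) = 99.98 + j1.461 Ω = 99.99∠0.8° Ω.
Step 5 — Source phasor: V = 24∠-30.0° V = 20.78 - j12 V.
Step 6 — Current: I = V / Z = 0.2061 - j0.123 A = 0.24∠-30.8° A.
Step 7 — Complex power: S = V·I* = 5.76 + j0.08418 VA.
Step 8 — Real power: P = Re(S) = 5.76 W.
Step 9 — Reactive power: Q = Im(S) = 0.08418 VAR.
Step 10 — Apparent power: |S| = 5.761 VA.
Step 11 — Power factor: PF = P/|S| = 0.9999 (lagging).

(a) P = 5.76 W  (b) Q = 0.08418 VAR  (c) S = 5.761 VA  (d) PF = 0.9999 (lagging)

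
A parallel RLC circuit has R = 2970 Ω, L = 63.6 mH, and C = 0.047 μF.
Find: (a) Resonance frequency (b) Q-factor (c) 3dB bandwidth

Step 1 — Resonance: ω₀ = 1/√(LC) = 1/√(0.0636·4.7e-08) = 1.829e+04 rad/s.
Step 2 — f₀ = ω₀/(2π) = 2911 Hz.
Step 3 — Parallel Q: Q = R/(ω₀L) = 2970/(1.829e+04·0.0636) = 2.553.
Step 4 — Bandwidth: Δω = ω₀/Q = 7164 rad/s; BW = Δω/(2π) = 1140 Hz.

(a) f₀ = 2911 Hz  (b) Q = 2.553  (c) BW = 1140 Hz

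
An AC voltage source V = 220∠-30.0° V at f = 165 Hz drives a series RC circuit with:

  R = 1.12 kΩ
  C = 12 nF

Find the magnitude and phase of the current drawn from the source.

Step 1 — Angular frequency: ω = 2π·f = 2π·165 = 1037 rad/s.
Step 2 — Component impedances:
  R: Z = R = 1120 Ω
  C: Z = 1/(jωC) = -j/(ω·C) = 0 - j8.038e+04 Ω
Step 3 — Series combination: Z_total = R + C = 1120 - j8.038e+04 Ω = 8.039e+04∠-89.2° Ω.
Step 4 — Source phasor: V = 220∠-30.0° V = 190.5 - j110 V.
Step 5 — Ohm's law: I = V / Z_total = (190.5 - j110) / (1120 - j8.038e+04) = 0.001401 + j0.002351 A.
Step 6 — Convert to polar: |I| = 0.002737 A, ∠I = 59.2°.

I = 0.002737∠59.2° A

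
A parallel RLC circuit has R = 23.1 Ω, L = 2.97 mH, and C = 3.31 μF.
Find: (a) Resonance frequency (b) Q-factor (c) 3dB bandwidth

Step 1 — Resonance: ω₀ = 1/√(LC) = 1/√(0.00297·3.31e-06) = 1.009e+04 rad/s.
Step 2 — f₀ = ω₀/(2π) = 1605 Hz.
Step 3 — Parallel Q: Q = R/(ω₀L) = 23.1/(1.009e+04·0.00297) = 0.7712.
Step 4 — Bandwidth: Δω = ω₀/Q = 1.308e+04 rad/s; BW = Δω/(2π) = 2082 Hz.

(a) f₀ = 1605 Hz  (b) Q = 0.7712  (c) BW = 2082 Hz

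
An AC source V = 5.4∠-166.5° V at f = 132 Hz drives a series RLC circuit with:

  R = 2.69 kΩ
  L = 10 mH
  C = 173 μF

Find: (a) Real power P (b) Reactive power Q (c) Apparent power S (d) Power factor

Step 1 — Angular frequency: ω = 2π·f = 2π·132 = 829.4 rad/s.
Step 2 — Component impedances:
  R: Z = R = 2690 Ω
  L: Z = jωL = j·829.4·0.01 = 0 + j8.294 Ω
  C: Z = 1/(jωC) = -j/(ω·C) = 0 - j6.969 Ω
Step 3 — Series combination: Z_total = R + L + C = 2690 + j1.324 Ω = 2690∠0.0° Ω.
Step 4 — Source phasor: V = 5.4∠-166.5° V = -5.251 - j1.261 V.
Step 5 — Current: I = V / Z = -0.001952 - j0.0004677 A = 0.002007∠-166.5° A.
Step 6 — Complex power: S = V·I* = 0.01084 + j5.337e-06 VA.
Step 7 — Real power: P = Re(S) = 0.01084 W.
Step 8 — Reactive power: Q = Im(S) = 5.337e-06 VAR.
Step 9 — Apparent power: |S| = 0.01084 VA.
Step 10 — Power factor: PF = P/|S| = 1 (lagging).

(a) P = 0.01084 W  (b) Q = 5.337e-06 VAR  (c) S = 0.01084 VA  (d) PF = 1 (lagging)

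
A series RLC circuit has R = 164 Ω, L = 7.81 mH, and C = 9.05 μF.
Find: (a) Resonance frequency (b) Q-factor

Step 1 — Resonance condition Im(Z)=0 gives ω₀ = 1/√(LC).
Step 2 — ω₀ = 1/√(0.00781·9.05e-06) = 3761 rad/s.
Step 3 — f₀ = ω₀/(2π) = 598.6 Hz.
Step 4 — Series Q: Q = ω₀L/R = 3761·0.00781/164 = 0.1791.

(a) f₀ = 598.6 Hz  (b) Q = 0.1791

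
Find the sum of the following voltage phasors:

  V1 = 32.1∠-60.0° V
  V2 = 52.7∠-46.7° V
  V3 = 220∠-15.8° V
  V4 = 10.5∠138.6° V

Step 1 — Convert each phasor to rectangular form:
  V1 = 32.1·(cos(-60.0°) + j·sin(-60.0°)) = 16.05 - j27.8 V
  V2 = 52.7·(cos(-46.7°) + j·sin(-46.7°)) = 36.14 - j38.35 V
  V3 = 220·(cos(-15.8°) + j·sin(-15.8°)) = 211.7 - j59.9 V
  V4 = 10.5·(cos(138.6°) + j·sin(138.6°)) = -7.876 + j6.944 V
Step 2 — Sum components: V_total = 256 - j119.1 V.
Step 3 — Convert to polar: |V_total| = 282.4 V, ∠V_total = -25.0°.

V_total = 282.4∠-25.0° V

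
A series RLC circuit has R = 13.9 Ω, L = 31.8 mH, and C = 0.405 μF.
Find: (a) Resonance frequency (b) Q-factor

Step 1 — Resonance condition Im(Z)=0 gives ω₀ = 1/√(LC).
Step 2 — ω₀ = 1/√(0.0318·4.05e-07) = 8812 rad/s.
Step 3 — f₀ = ω₀/(2π) = 1402 Hz.
Step 4 — Series Q: Q = ω₀L/R = 8812·0.0318/13.9 = 20.16.

(a) f₀ = 1402 Hz  (b) Q = 20.16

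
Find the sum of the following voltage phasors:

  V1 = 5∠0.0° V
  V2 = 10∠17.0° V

Step 1 — Convert each phasor to rectangular form:
  V1 = 5·(cos(0.0°) + j·sin(0.0°)) = 5 V
  V2 = 10·(cos(17.0°) + j·sin(17.0°)) = 9.563 + j2.924 V
Step 2 — Sum components: V_total = 14.56 + j2.924 V.
Step 3 — Convert to polar: |V_total| = 14.85 V, ∠V_total = 11.4°.

V_total = 14.85∠11.4° V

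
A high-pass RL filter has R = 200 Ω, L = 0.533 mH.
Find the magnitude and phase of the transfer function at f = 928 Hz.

Step 1 — Angular frequency: ω = 2π·928 = 5831 rad/s.
Step 2 — Transfer function: H(jω) = jωL/(R + jωL).
Step 3 — Numerator jωL = j·3.108; denominator R + jωL = 200 + j3.108.
Step 4 — H = 0.0002414 + j0.01554.
Step 5 — Magnitude: |H| = 0.01554 (-36.2 dB); phase: φ = 89.1°.

|H| = 0.01554 (-36.2 dB), φ = 89.1°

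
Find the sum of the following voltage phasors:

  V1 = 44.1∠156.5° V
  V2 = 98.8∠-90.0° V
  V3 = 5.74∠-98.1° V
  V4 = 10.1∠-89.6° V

Step 1 — Convert each phasor to rectangular form:
  V1 = 44.1·(cos(156.5°) + j·sin(156.5°)) = -40.44 + j17.58 V
  V2 = 98.8·(cos(-90.0°) + j·sin(-90.0°)) = 0 - j98.8 V
  V3 = 5.74·(cos(-98.1°) + j·sin(-98.1°)) = -0.8088 - j5.683 V
  V4 = 10.1·(cos(-89.6°) + j·sin(-89.6°)) = 0.07051 - j10.1 V
Step 2 — Sum components: V_total = -41.18 - j97 V.
Step 3 — Convert to polar: |V_total| = 105.4 V, ∠V_total = -113.0°.

V_total = 105.4∠-113.0° V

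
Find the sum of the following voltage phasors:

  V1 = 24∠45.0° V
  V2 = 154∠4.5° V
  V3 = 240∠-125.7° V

Step 1 — Convert each phasor to rectangular form:
  V1 = 24·(cos(45.0°) + j·sin(45.0°)) = 16.97 + j16.97 V
  V2 = 154·(cos(4.5°) + j·sin(4.5°)) = 153.5 + j12.08 V
  V3 = 240·(cos(-125.7°) + j·sin(-125.7°)) = -140 - j194.9 V
Step 2 — Sum components: V_total = 30.45 - j165.8 V.
Step 3 — Convert to polar: |V_total| = 168.6 V, ∠V_total = -79.6°.

V_total = 168.6∠-79.6° V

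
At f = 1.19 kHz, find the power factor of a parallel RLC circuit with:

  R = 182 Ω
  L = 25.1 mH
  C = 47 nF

Step 1 — Angular frequency: ω = 2π·f = 2π·1190 = 7477 rad/s.
Step 2 — Component impedances:
  R: Z = R = 182 Ω
  L: Z = jωL = j·7477·0.0251 = 0 + j187.7 Ω
  C: Z = 1/(jωC) = -j/(ω·C) = 0 - j2846 Ω
Step 3 — Parallel combination: 1/Z_total = 1/R + 1/L + 1/C; Z_total = 99.97 + j90.56 Ω = 134.9∠42.2° Ω.
Step 4 — Power factor: PF = cos(φ) = Re(Z)/|Z| = 99.97/134.9 = 0.7411.
Step 5 — Type: Im(Z) = 90.56 ⇒ lagging (phase φ = 42.2°).

PF = 0.7411 (lagging, φ = 42.2°)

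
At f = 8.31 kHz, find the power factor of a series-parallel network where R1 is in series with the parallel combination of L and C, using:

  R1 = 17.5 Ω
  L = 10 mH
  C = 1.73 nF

Step 1 — Angular frequency: ω = 2π·f = 2π·8310 = 5.221e+04 rad/s.
Step 2 — Component impedances:
  R1: Z = R = 17.5 Ω
  L: Z = jωL = j·5.221e+04·0.01 = 0 + j522.1 Ω
  C: Z = 1/(jωC) = -j/(ω·C) = 0 - j1.107e+04 Ω
Step 3 — Parallel branch: L || C = 1/(1/L + 1/C) = 0 + j548 Ω.
Step 4 — Series with R1: Z_total = R1 + (L || C) = 17.5 + j548 Ω = 548.3∠88.2° Ω.
Step 5 — Power factor: PF = cos(φ) = Re(Z)/|Z| = 17.5/548.3 = 0.03192.
Step 6 — Type: Im(Z) = 548 ⇒ lagging (phase φ = 88.2°).

PF = 0.03192 (lagging, φ = 88.2°)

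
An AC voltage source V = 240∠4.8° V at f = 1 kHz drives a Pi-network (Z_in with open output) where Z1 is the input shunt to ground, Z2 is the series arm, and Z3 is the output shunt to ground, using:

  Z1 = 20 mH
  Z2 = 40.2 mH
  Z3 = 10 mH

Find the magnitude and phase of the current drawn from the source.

Step 1 — Angular frequency: ω = 2π·f = 2π·1000 = 6283 rad/s.
Step 2 — Component impedances:
  Z1: Z = jωL = j·6283·0.02 = 0 + j125.7 Ω
  Z2: Z = jωL = j·6283·0.0402 = 0 + j252.6 Ω
  Z3: Z = jωL = j·6283·0.01 = 0 + j62.83 Ω
Step 3 — With open output, the series arm Z2 and the output shunt Z3 appear in series to ground: Z2 + Z3 = 0 + j315.4 Ω.
Step 4 — Parallel with input shunt Z1: Z_in = Z1 || (Z2 + Z3) = 0 + j89.86 Ω = 89.86∠90.0° Ω.
Step 5 — Source phasor: V = 240∠4.8° V = 239.2 + j20.08 V.
Step 6 — Ohm's law: I = V / Z_total = (239.2 + j20.08) / (0 + j89.86) = 0.2235 - j2.661 A.
Step 7 — Convert to polar: |I| = 2.671 A, ∠I = -85.2°.

I = 2.671∠-85.2° A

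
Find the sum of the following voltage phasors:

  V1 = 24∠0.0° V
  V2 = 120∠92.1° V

Step 1 — Convert each phasor to rectangular form:
  V1 = 24·(cos(0.0°) + j·sin(0.0°)) = 24 V
  V2 = 120·(cos(92.1°) + j·sin(92.1°)) = -4.397 + j119.9 V
Step 2 — Sum components: V_total = 19.6 + j119.9 V.
Step 3 — Convert to polar: |V_total| = 121.5 V, ∠V_total = 80.7°.

V_total = 121.5∠80.7° V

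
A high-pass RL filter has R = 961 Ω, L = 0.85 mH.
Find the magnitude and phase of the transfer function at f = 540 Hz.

Step 1 — Angular frequency: ω = 2π·540 = 3393 rad/s.
Step 2 — Transfer function: H(jω) = jωL/(R + jωL).
Step 3 — Numerator jωL = j·2.884; denominator R + jωL = 961 + j2.884.
Step 4 — H = 9.006e-06 + j0.003001.
Step 5 — Magnitude: |H| = 0.003001 (-50.5 dB); phase: φ = 89.8°.

|H| = 0.003001 (-50.5 dB), φ = 89.8°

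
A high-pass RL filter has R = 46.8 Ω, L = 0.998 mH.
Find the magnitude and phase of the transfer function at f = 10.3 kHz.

Step 1 — Angular frequency: ω = 2π·1.03e+04 = 6.472e+04 rad/s.
Step 2 — Transfer function: H(jω) = jωL/(R + jωL).
Step 3 — Numerator jωL = j·64.59; denominator R + jωL = 46.8 + j64.59.
Step 4 — H = 0.6557 + j0.4751.
Step 5 — Magnitude: |H| = 0.8098 (-1.8 dB); phase: φ = 35.9°.

|H| = 0.8098 (-1.8 dB), φ = 35.9°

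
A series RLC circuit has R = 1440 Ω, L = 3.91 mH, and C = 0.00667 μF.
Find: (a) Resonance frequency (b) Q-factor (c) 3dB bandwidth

Step 1 — Resonance: ω₀ = 1/√(LC) = 1/√(0.00391·6.67e-09) = 1.958e+05 rad/s.
Step 2 — f₀ = ω₀/(2π) = 3.117e+04 Hz.
Step 3 — Series Q: Q = ω₀L/R = 1.958e+05·0.00391/1440 = 0.5317.
Step 4 — Bandwidth: Δω = ω₀/Q = 3.683e+05 rad/s; BW = Δω/(2π) = 5.861e+04 Hz.

(a) f₀ = 3.117e+04 Hz  (b) Q = 0.5317  (c) BW = 5.861e+04 Hz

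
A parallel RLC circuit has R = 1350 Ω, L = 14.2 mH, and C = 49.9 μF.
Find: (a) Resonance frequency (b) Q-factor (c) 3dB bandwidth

Step 1 — Resonance: ω₀ = 1/√(LC) = 1/√(0.0142·4.99e-05) = 1188 rad/s.
Step 2 — f₀ = ω₀/(2π) = 189.1 Hz.
Step 3 — Parallel Q: Q = R/(ω₀L) = 1350/(1188·0.0142) = 80.03.
Step 4 — Bandwidth: Δω = ω₀/Q = 14.84 rad/s; BW = Δω/(2π) = 2.363 Hz.

(a) f₀ = 189.1 Hz  (b) Q = 80.03  (c) BW = 2.363 Hz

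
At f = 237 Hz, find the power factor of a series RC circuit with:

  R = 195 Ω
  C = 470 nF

Step 1 — Angular frequency: ω = 2π·f = 2π·237 = 1489 rad/s.
Step 2 — Component impedances:
  R: Z = R = 195 Ω
  C: Z = 1/(jωC) = -j/(ω·C) = 0 - j1429 Ω
Step 3 — Series combination: Z_total = R + C = 195 - j1429 Ω = 1442∠-82.2° Ω.
Step 4 — Power factor: PF = cos(φ) = Re(Z)/|Z| = 195/1442 = 0.1352.
Step 5 — Type: Im(Z) = -1429 ⇒ leading (phase φ = -82.2°).

PF = 0.1352 (leading, φ = -82.2°)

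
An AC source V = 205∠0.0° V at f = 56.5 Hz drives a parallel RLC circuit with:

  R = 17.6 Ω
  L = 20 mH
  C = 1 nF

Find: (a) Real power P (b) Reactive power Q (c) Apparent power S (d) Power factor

Step 1 — Angular frequency: ω = 2π·f = 2π·56.5 = 355 rad/s.
Step 2 — Component impedances:
  R: Z = R = 17.6 Ω
  L: Z = jωL = j·355·0.02 = 0 + j7.1 Ω
  C: Z = 1/(jωC) = -j/(ω·C) = 0 - j2.817e+06 Ω
Step 3 — Parallel combination: 1/Z_total = 1/R + 1/L + 1/C; Z_total = 2.463 + j6.106 Ω = 6.584∠68.0° Ω.
Step 4 — Source phasor: V = 205∠0.0° V = 205 V.
Step 5 — Current: I = V / Z = 11.65 - j28.87 A = 31.13∠-68.0° A.
Step 6 — Complex power: S = V·I* = 2388 + j5919 VA.
Step 7 — Real power: P = Re(S) = 2388 W.
Step 8 — Reactive power: Q = Im(S) = 5919 VAR.
Step 9 — Apparent power: |S| = 6382 VA.
Step 10 — Power factor: PF = P/|S| = 0.3741 (lagging).

(a) P = 2388 W  (b) Q = 5919 VAR  (c) S = 6382 VA  (d) PF = 0.3741 (lagging)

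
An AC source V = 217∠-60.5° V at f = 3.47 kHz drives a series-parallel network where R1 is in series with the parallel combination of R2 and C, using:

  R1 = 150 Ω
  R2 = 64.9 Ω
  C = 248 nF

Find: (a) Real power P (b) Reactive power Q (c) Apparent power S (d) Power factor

Step 1 — Angular frequency: ω = 2π·f = 2π·3470 = 2.18e+04 rad/s.
Step 2 — Component impedances:
  R1: Z = R = 150 Ω
  R2: Z = R = 64.9 Ω
  C: Z = 1/(jωC) = -j/(ω·C) = 0 - j184.9 Ω
Step 3 — Parallel branch: R2 || C = 1/(1/R2 + 1/C) = 57.78 - j20.28 Ω.
Step 4 — Series with R1: Z_total = R1 + (R2 || C) = 207.8 - j20.28 Ω = 208.8∠-5.6° Ω.
Step 5 — Source phasor: V = 217∠-60.5° V = 106.9 - j188.9 V.
Step 6 — Current: I = V / Z = 0.5973 - j0.8507 A = 1.039∠-54.9° A.
Step 7 — Complex power: S = V·I* = 224.5 - j21.91 VA.
Step 8 — Real power: P = Re(S) = 224.5 W.
Step 9 — Reactive power: Q = Im(S) = -21.91 VAR.
Step 10 — Apparent power: |S| = 225.6 VA.
Step 11 — Power factor: PF = P/|S| = 0.9953 (leading).

(a) P = 224.5 W  (b) Q = -21.91 VAR  (c) S = 225.6 VA  (d) PF = 0.9953 (leading)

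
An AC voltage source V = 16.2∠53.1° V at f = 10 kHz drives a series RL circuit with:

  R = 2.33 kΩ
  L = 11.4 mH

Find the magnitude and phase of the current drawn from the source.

Step 1 — Angular frequency: ω = 2π·f = 2π·1e+04 = 6.283e+04 rad/s.
Step 2 — Component impedances:
  R: Z = R = 2330 Ω
  L: Z = jωL = j·6.283e+04·0.0114 = 0 + j716.3 Ω
Step 3 — Series combination: Z_total = R + L = 2330 + j716.3 Ω = 2438∠17.1° Ω.
Step 4 — Source phasor: V = 16.2∠53.1° V = 9.727 + j12.95 V.
Step 5 — Ohm's law: I = V / Z_total = (9.727 + j12.95) / (2330 + j716.3) = 0.005376 + j0.003907 A.
Step 6 — Convert to polar: |I| = 0.006646 A, ∠I = 36.0°.

I = 0.006646∠36.0° A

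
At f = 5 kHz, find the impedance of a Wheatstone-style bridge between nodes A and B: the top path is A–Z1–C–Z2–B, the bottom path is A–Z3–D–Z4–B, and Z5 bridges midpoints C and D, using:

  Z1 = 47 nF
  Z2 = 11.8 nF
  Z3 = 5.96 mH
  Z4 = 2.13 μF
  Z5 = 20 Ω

Step 1 — Angular frequency: ω = 2π·f = 2π·5000 = 3.142e+04 rad/s.
Step 2 — Component impedances:
  Z1: Z = 1/(jωC) = -j/(ω·C) = 0 - j677.3 Ω
  Z2: Z = 1/(jωC) = -j/(ω·C) = 0 - j2698 Ω
  Z3: Z = jωL = j·3.142e+04·0.00596 = 0 + j187.2 Ω
  Z4: Z = 1/(jωC) = -j/(ω·C) = 0 - j14.94 Ω
  Z5: Z = R = 20 Ω
Step 3 — Bridge requires nodal analysis (the Z5 bridge couples midpoints C and D, so the two paths cannot be reduced to a simple series/parallel combination). Setting node B to ground and injecting 1 A at node A, the 3-node admittance system at A, C, D solves to V_A = Z_AB = 2.998 + j243.8 Ω = 243.8∠89.3° Ω.

Z = 2.998 + j243.8 Ω = 243.8∠89.3° Ω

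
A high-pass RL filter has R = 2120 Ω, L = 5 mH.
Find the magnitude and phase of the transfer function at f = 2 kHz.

Step 1 — Angular frequency: ω = 2π·2000 = 1.257e+04 rad/s.
Step 2 — Transfer function: H(jω) = jωL/(R + jωL).
Step 3 — Numerator jωL = j·62.83; denominator R + jωL = 2120 + j62.83.
Step 4 — H = 0.0008776 + j0.02961.
Step 5 — Magnitude: |H| = 0.02962 (-30.6 dB); phase: φ = 88.3°.

|H| = 0.02962 (-30.6 dB), φ = 88.3°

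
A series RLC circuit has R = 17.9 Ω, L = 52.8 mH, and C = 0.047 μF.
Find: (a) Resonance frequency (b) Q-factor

Step 1 — Resonance condition Im(Z)=0 gives ω₀ = 1/√(LC).
Step 2 — ω₀ = 1/√(0.0528·4.7e-08) = 2.007e+04 rad/s.
Step 3 — f₀ = ω₀/(2π) = 3195 Hz.
Step 4 — Series Q: Q = ω₀L/R = 2.007e+04·0.0528/17.9 = 59.21.

(a) f₀ = 3195 Hz  (b) Q = 59.21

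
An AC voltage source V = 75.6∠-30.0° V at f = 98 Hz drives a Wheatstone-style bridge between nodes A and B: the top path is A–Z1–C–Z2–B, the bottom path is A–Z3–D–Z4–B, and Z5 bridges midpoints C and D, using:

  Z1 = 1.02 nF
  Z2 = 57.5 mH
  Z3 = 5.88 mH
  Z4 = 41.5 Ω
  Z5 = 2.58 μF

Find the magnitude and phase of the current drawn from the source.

Step 1 — Angular frequency: ω = 2π·f = 2π·98 = 615.8 rad/s.
Step 2 — Component impedances:
  Z1: Z = 1/(jωC) = -j/(ω·C) = 0 - j1.592e+06 Ω
  Z2: Z = jωL = j·615.8·0.0575 = 0 + j35.41 Ω
  Z3: Z = jωL = j·615.8·0.00588 = 0 + j3.621 Ω
  Z4: Z = R = 41.5 Ω
  Z5: Z = 1/(jωC) = -j/(ω·C) = 0 - j629.5 Ω
Step 3 — Bridge requires nodal analysis (the Z5 bridge couples midpoints C and D, so the two paths cannot be reduced to a simple series/parallel combination). Setting node B to ground and injecting 1 A at node A, the 3-node admittance system at A, C, D solves to V_A = Z_AB = 41.3 + j0.7344 Ω = 41.31∠1.0° Ω.
Step 4 — Source phasor: V = 75.6∠-30.0° V = 65.47 - j37.8 V.
Step 5 — Ohm's law: I = V / Z_total = (65.47 - j37.8) / (41.3 + j0.7344) = 1.569 - j0.9432 A.
Step 6 — Convert to polar: |I| = 1.83 A, ∠I = -31.0°.

I = 1.83∠-31.0° A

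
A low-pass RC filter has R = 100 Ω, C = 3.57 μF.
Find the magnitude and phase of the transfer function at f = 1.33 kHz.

Step 1 — Angular frequency: ω = 2π·1330 = 8357 rad/s.
Step 2 — Transfer function: H(jω) = 1/(1 + jωRC).
Step 3 — Denominator: 1 + jωRC = 1 + j·8357·100·3.57e-06 = 1 + j2.983.
Step 4 — H = 0.101 - j0.3013.
Step 5 — Magnitude: |H| = 0.3178 (-10.0 dB); phase: φ = -71.5°.

|H| = 0.3178 (-10.0 dB), φ = -71.5°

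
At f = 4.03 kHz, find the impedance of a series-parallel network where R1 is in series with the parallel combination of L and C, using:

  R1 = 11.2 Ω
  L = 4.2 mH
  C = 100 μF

Step 1 — Angular frequency: ω = 2π·f = 2π·4030 = 2.532e+04 rad/s.
Step 2 — Component impedances:
  R1: Z = R = 11.2 Ω
  L: Z = jωL = j·2.532e+04·0.0042 = 0 + j106.3 Ω
  C: Z = 1/(jωC) = -j/(ω·C) = 0 - j0.3949 Ω
Step 3 — Parallel branch: L || C = 1/(1/L + 1/C) = 0 - j0.3964 Ω.
Step 4 — Series with R1: Z_total = R1 + (L || C) = 11.2 - j0.3964 Ω = 11.21∠-2.0° Ω.

Z = 11.2 - j0.3964 Ω = 11.21∠-2.0° Ω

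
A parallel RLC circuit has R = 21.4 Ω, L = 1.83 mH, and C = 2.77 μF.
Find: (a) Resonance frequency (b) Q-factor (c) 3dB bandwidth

Step 1 — Resonance: ω₀ = 1/√(LC) = 1/√(0.00183·2.77e-06) = 1.405e+04 rad/s.
Step 2 — f₀ = ω₀/(2π) = 2235 Hz.
Step 3 — Parallel Q: Q = R/(ω₀L) = 21.4/(1.405e+04·0.00183) = 0.8326.
Step 4 — Bandwidth: Δω = ω₀/Q = 1.687e+04 rad/s; BW = Δω/(2π) = 2685 Hz.

(a) f₀ = 2235 Hz  (b) Q = 0.8326  (c) BW = 2685 Hz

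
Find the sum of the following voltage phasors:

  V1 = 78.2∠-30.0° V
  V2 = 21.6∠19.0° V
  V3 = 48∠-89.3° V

Step 1 — Convert each phasor to rectangular form:
  V1 = 78.2·(cos(-30.0°) + j·sin(-30.0°)) = 67.72 - j39.1 V
  V2 = 21.6·(cos(19.0°) + j·sin(19.0°)) = 20.42 + j7.032 V
  V3 = 48·(cos(-89.3°) + j·sin(-89.3°)) = 0.5864 - j48 V
Step 2 — Sum components: V_total = 88.73 - j80.06 V.
Step 3 — Convert to polar: |V_total| = 119.5 V, ∠V_total = -42.1°.

V_total = 119.5∠-42.1° V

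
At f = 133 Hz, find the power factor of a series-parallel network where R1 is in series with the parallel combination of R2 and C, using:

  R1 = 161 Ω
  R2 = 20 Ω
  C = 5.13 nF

Step 1 — Angular frequency: ω = 2π·f = 2π·133 = 835.7 rad/s.
Step 2 — Component impedances:
  R1: Z = R = 161 Ω
  R2: Z = R = 20 Ω
  C: Z = 1/(jωC) = -j/(ω·C) = 0 - j2.333e+05 Ω
Step 3 — Parallel branch: R2 || C = 1/(1/R2 + 1/C) = 20 - j0.001715 Ω.
Step 4 — Series with R1: Z_total = R1 + (R2 || C) = 181 - j0.001715 Ω = 181∠-0.0° Ω.
Step 5 — Power factor: PF = cos(φ) = Re(Z)/|Z| = 181/181 = 1.
Step 6 — Type: Im(Z) = -0.001715 ⇒ leading (phase φ = -0.0°).

PF = 1 (leading, φ = -0.0°)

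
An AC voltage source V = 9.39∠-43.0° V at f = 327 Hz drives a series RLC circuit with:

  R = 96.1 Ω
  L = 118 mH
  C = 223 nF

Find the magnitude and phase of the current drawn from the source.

Step 1 — Angular frequency: ω = 2π·f = 2π·327 = 2055 rad/s.
Step 2 — Component impedances:
  R: Z = R = 96.1 Ω
  L: Z = jωL = j·2055·0.118 = 0 + j242.4 Ω
  C: Z = 1/(jωC) = -j/(ω·C) = 0 - j2183 Ω
Step 3 — Series combination: Z_total = R + L + C = 96.1 - j1940 Ω = 1943∠-87.2° Ω.
Step 4 — Source phasor: V = 9.39∠-43.0° V = 6.867 - j6.404 V.
Step 5 — Ohm's law: I = V / Z_total = (6.867 - j6.404) / (96.1 - j1940) = 0.003468 + j0.003368 A.
Step 6 — Convert to polar: |I| = 0.004834 A, ∠I = 44.2°.

I = 0.004834∠44.2° A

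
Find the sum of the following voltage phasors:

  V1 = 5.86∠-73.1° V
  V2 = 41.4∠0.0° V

Step 1 — Convert each phasor to rectangular form:
  V1 = 5.86·(cos(-73.1°) + j·sin(-73.1°)) = 1.704 - j5.607 V
  V2 = 41.4·(cos(0.0°) + j·sin(0.0°)) = 41.4 V
Step 2 — Sum components: V_total = 43.1 - j5.607 V.
Step 3 — Convert to polar: |V_total| = 43.47 V, ∠V_total = -7.4°.

V_total = 43.47∠-7.4° V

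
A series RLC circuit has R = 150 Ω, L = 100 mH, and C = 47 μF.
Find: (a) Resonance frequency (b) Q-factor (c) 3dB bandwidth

Step 1 — Resonance: ω₀ = 1/√(LC) = 1/√(0.1·4.7e-05) = 461.3 rad/s.
Step 2 — f₀ = ω₀/(2π) = 73.41 Hz.
Step 3 — Series Q: Q = ω₀L/R = 461.3·0.1/150 = 0.3075.
Step 4 — Bandwidth: Δω = ω₀/Q = 1500 rad/s; BW = Δω/(2π) = 238.7 Hz.

(a) f₀ = 73.41 Hz  (b) Q = 0.3075  (c) BW = 238.7 Hz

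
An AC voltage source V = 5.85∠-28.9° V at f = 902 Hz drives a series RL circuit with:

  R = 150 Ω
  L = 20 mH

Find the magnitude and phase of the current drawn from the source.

Step 1 — Angular frequency: ω = 2π·f = 2π·902 = 5667 rad/s.
Step 2 — Component impedances:
  R: Z = R = 150 Ω
  L: Z = jωL = j·5667·0.02 = 0 + j113.3 Ω
Step 3 — Series combination: Z_total = R + L = 150 + j113.3 Ω = 188∠37.1° Ω.
Step 4 — Source phasor: V = 5.85∠-28.9° V = 5.121 - j2.827 V.
Step 5 — Ohm's law: I = V / Z_total = (5.121 - j2.827) / (150 + j113.3) = 0.01267 - j0.02842 A.
Step 6 — Convert to polar: |I| = 0.03112 A, ∠I = -66.0°.

I = 0.03112∠-66.0° A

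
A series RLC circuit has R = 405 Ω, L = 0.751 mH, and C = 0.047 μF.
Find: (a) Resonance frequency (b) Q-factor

Step 1 — Resonance condition Im(Z)=0 gives ω₀ = 1/√(LC).
Step 2 — ω₀ = 1/√(0.000751·4.7e-08) = 1.683e+05 rad/s.
Step 3 — f₀ = ω₀/(2π) = 2.679e+04 Hz.
Step 4 — Series Q: Q = ω₀L/R = 1.683e+05·0.000751/405 = 0.3121.

(a) f₀ = 2.679e+04 Hz  (b) Q = 0.3121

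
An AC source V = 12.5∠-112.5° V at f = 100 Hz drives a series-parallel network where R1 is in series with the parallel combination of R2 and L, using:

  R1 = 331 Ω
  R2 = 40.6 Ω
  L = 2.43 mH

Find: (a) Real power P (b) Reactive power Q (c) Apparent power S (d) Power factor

Step 1 — Angular frequency: ω = 2π·f = 2π·100 = 628.3 rad/s.
Step 2 — Component impedances:
  R1: Z = R = 331 Ω
  R2: Z = R = 40.6 Ω
  L: Z = jωL = j·628.3·0.00243 = 0 + j1.527 Ω
Step 3 — Parallel branch: R2 || L = 1/(1/R2 + 1/L) = 0.05734 + j1.525 Ω.
Step 4 — Series with R1: Z_total = R1 + (R2 || L) = 331.1 + j1.525 Ω = 331.1∠0.3° Ω.
Step 5 — Source phasor: V = 12.5∠-112.5° V = -4.784 - j11.55 V.
Step 6 — Current: I = V / Z = -0.01461 - j0.03482 A = 0.03776∠-112.8° A.
Step 7 — Complex power: S = V·I* = 0.472 + j0.002174 VA.
Step 8 — Real power: P = Re(S) = 0.472 W.
Step 9 — Reactive power: Q = Im(S) = 0.002174 VAR.
Step 10 — Apparent power: |S| = 0.472 VA.
Step 11 — Power factor: PF = P/|S| = 1 (lagging).

(a) P = 0.472 W  (b) Q = 0.002174 VAR  (c) S = 0.472 VA  (d) PF = 1 (lagging)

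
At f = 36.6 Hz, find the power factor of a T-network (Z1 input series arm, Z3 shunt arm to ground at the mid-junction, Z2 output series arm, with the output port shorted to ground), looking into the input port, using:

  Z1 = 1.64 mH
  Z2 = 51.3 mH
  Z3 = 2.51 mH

Step 1 — Angular frequency: ω = 2π·f = 2π·36.6 = 230 rad/s.
Step 2 — Component impedances:
  Z1: Z = jωL = j·230·0.00164 = 0 + j0.3771 Ω
  Z2: Z = jωL = j·230·0.0513 = 0 + j11.8 Ω
  Z3: Z = jωL = j·230·0.00251 = 0 + j0.5772 Ω
Step 3 — With the output port shorted to ground, the output series arm Z2 runs from the junction to ground; the shunt arm Z3 also runs from the junction to ground. They appear in parallel: Z3 || Z2 = 0 + j0.5503 Ω.
Step 4 — Series with input arm Z1: Z_in = Z1 + (Z3 || Z2) = 0 + j0.9274 Ω = 0.9274∠90.0° Ω.
Step 5 — Power factor: PF = cos(φ) = Re(Z)/|Z| = 0/0.9274 = 0.
Step 6 — Type: Im(Z) = 0.9274 ⇒ lagging (phase φ = 90.0°).

PF = 0 (lagging, φ = 90.0°)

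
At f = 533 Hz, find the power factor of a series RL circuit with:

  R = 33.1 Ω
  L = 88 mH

Step 1 — Angular frequency: ω = 2π·f = 2π·533 = 3349 rad/s.
Step 2 — Component impedances:
  R: Z = R = 33.1 Ω
  L: Z = jωL = j·3349·0.088 = 0 + j294.7 Ω
Step 3 — Series combination: Z_total = R + L = 33.1 + j294.7 Ω = 296.6∠83.6° Ω.
Step 4 — Power factor: PF = cos(φ) = Re(Z)/|Z| = 33.1/296.6 = 0.1116.
Step 5 — Type: Im(Z) = 294.7 ⇒ lagging (phase φ = 83.6°).

PF = 0.1116 (lagging, φ = 83.6°)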